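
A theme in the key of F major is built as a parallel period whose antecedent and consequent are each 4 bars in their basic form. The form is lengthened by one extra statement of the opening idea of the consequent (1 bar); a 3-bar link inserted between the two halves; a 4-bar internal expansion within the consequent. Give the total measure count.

Basic parallel period: 4 + 4 = 8 bars.
8 (basic form) + 1 (extra statement) + 3 (link) + 4 (internal expansion) = 16.

16 measures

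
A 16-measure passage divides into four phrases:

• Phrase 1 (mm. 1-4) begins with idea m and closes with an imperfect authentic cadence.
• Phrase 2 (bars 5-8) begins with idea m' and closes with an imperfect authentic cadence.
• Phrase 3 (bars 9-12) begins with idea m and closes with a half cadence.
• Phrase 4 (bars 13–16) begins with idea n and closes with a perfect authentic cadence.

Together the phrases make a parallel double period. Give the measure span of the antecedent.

measures 1–8

In a double period the first pair of phrases (ending imperfect authentic cadence) is the large antecedent and the second pair (ending perfect authentic cadence) is the large consequent; the antecedent is measures 1–8.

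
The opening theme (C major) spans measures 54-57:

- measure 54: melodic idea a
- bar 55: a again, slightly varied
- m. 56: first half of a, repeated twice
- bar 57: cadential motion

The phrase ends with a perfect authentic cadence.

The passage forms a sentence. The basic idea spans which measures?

The presentation of a sentence is the basic idea (measure 54) plus its repetition (bar 55); the basic idea is therefore measure 54.

measures 54–54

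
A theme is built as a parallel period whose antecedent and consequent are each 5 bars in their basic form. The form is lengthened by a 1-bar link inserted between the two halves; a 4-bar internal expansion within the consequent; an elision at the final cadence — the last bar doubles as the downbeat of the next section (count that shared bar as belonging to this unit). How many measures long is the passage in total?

15 measures

Basic parallel period: 5 + 5 = 10 bars.
10 (basic form) + 1 (link) + 4 (internal expansion) = 15.
The elision shares a bar with the next section but does not change this unit's count.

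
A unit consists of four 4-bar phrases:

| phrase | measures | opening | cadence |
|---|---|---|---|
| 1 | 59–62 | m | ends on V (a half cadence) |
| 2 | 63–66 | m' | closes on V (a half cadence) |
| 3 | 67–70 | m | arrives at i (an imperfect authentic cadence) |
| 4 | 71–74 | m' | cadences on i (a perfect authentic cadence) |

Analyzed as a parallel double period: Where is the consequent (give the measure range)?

measures 67–74

In a double period the four phrases pair into a large antecedent (phrases 1–2, ending half cadence) and a large consequent (phrases 3–4, ending perfect authentic cadence). The consequent spans mm. 67–74.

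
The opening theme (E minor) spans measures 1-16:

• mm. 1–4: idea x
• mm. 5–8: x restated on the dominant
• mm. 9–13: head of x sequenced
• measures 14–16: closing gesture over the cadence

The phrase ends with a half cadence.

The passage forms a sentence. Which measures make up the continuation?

After the presentation (mm. 1–8), the continuation covers the fragmentation through the cadence: mm. 9–16.

measures 9–16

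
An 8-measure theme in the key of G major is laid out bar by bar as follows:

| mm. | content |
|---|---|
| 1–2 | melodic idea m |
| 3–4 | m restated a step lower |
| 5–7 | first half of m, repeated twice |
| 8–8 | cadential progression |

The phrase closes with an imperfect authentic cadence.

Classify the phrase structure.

Basic idea (bars 1-2) + its repetition (mm. 3–4) form the presentation; fragmentation and cadence (mm. 5–8) form the continuation — the 8-bar whole is a sentence.

sentence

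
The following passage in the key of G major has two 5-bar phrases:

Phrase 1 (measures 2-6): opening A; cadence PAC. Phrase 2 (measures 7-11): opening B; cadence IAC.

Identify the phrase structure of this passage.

phrase group

The second phrase closes with an imperfect authentic cadence, which is not stronger than the first phrase's perfect authentic cadence; without a weak→strong cadential pair there is no antecedent–consequent relationship, so this is a phrase group rather than a period.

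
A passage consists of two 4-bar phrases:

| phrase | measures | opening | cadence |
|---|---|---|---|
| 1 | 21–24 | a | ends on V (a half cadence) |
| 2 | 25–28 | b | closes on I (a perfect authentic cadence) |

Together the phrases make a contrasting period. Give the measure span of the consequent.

measures 25–28

The phrase ending with the weaker cadence (half cadence) is the antecedent; the one ending more conclusively (perfect authentic cadence) is the consequent. The consequent is measures 25–28.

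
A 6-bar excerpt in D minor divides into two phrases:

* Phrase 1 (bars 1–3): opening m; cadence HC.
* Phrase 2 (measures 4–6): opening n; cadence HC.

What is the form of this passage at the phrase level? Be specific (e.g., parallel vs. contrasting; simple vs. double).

phrase group

The second phrase closes with a half cadence, which is not stronger than the first phrase's half cadence; without a weak→strong cadential pair there is no antecedent–consequent relationship, so this is a phrase group rather than a period.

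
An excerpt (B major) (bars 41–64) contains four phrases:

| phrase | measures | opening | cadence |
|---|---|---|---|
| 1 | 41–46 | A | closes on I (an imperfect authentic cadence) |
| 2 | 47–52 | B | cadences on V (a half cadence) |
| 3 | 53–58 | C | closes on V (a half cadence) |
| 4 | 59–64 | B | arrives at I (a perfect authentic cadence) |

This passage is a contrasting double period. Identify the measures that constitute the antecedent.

In a double period the four phrases pair into a large antecedent (phrases 1–2, ending half cadence) and a large consequent (phrases 3–4, ending perfect authentic cadence). The antecedent spans measures 41–52.

measures 41–52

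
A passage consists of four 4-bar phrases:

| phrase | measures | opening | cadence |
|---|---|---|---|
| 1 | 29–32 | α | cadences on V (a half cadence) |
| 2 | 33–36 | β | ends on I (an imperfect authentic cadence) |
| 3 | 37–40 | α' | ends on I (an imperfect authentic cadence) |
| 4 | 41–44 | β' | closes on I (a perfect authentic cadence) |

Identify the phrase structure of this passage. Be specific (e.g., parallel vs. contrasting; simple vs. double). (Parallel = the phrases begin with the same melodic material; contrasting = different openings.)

parallel double period

Four phrases in two halves: the first half (mm. 29–36) ends with an imperfect authentic cadence, the second (mm. 37-44) with a perfect authentic cadence — a large antecedent–consequent pair, i.e. a double period.
Phrase 3 begins with the same material as phrase 1, making it parallel.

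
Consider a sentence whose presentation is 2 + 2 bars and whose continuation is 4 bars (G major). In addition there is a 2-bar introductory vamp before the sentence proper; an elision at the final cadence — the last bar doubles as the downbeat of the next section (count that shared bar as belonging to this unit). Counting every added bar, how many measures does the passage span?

10 measures

Basic sentence: 2 + 2 + 4 = 8 bars.
8 (basic form) + 2 (introduction) = 10.
The elision shares a bar with the next section but does not change this unit's count.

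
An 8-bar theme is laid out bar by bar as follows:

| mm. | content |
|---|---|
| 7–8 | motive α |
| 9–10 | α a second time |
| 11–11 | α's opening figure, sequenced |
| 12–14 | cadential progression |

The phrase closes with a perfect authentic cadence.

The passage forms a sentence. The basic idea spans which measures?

The presentation of a sentence is the basic idea (measures 7-8) plus its repetition (mm. 9–10); the basic idea is therefore bars 7-8.

measures 7–8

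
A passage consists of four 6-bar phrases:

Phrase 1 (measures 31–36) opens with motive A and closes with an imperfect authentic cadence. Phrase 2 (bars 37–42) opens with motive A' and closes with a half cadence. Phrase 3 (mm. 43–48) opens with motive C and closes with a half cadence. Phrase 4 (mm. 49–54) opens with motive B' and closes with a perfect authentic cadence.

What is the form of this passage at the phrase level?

Four phrases in two halves: the first half (bars 31–42) ends with a half cadence, the second (bars 43–54) with a perfect authentic cadence — a large antecedent–consequent pair, i.e. a double period.
Phrase 3 begins with different material from phrase 1, making it contrasting.

contrasting double period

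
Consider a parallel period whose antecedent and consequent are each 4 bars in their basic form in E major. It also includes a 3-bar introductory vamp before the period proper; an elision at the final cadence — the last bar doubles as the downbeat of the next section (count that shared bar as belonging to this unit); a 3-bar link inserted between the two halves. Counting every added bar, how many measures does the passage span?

14 measures

Basic parallel period: 4 + 4 = 8 bars.
8 (basic form) + 3 (introduction) + 3 (link) = 14.
The elision shares a bar with the next section but does not change this unit's count.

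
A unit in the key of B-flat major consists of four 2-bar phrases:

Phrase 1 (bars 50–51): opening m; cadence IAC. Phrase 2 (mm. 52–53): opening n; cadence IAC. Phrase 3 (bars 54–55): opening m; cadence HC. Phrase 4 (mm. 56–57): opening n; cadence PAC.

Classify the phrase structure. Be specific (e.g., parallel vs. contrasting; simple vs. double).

Four phrases in two halves: the first half (mm. 50–53) ends with an imperfect authentic cadence, the second (measures 54–57) with a perfect authentic cadence — a large antecedent–consequent pair, i.e. a double period.
Phrase 3 begins with the same material as phrase 1, making it parallel.

parallel double period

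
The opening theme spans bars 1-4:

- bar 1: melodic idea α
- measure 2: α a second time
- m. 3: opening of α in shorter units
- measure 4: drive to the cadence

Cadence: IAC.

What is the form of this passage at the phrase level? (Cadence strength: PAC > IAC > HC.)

sentence

Basic idea (bar 1) + its repetition (bar 2) form the presentation; fragmentation and cadence (mm. 3–4) form the continuation — the 4-bar whole is a sentence.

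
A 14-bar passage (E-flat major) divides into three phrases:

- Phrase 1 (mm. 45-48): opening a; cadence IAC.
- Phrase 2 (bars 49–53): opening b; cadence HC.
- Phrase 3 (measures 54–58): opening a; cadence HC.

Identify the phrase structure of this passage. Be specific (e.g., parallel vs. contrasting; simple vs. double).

phrase group

The final phrase closes with a half cadence, which is not stronger than the preceding half cadence; the 3 phrases lack an overall antecedent–consequent design and so form a phrase group.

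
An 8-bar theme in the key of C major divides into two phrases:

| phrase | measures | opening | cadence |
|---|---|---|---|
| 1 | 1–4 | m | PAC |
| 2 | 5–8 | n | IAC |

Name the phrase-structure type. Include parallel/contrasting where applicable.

The second phrase closes with an imperfect authentic cadence, which is not stronger than the first phrase's perfect authentic cadence; without a weak→strong cadential pair there is no antecedent–consequent relationship, so this is a phrase group rather than a period.

phrase group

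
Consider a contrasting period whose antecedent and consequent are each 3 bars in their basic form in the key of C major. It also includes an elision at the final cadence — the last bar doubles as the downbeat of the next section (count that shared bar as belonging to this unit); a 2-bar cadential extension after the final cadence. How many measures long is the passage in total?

8 measures

Basic contrasting period: 3 + 3 = 6 bars.
6 (basic form) + 2 (cadential extension) = 8.
The elision shares a bar with the next section but does not change this unit's count.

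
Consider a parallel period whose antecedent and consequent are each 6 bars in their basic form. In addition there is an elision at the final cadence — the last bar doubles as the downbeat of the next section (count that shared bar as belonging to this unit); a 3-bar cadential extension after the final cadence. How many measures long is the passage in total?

Basic parallel period: 6 + 6 = 12 bars.
12 (basic form) + 3 (cadential extension) = 15.
The elision shares a bar with the next section but does not change this unit's count.

15 measures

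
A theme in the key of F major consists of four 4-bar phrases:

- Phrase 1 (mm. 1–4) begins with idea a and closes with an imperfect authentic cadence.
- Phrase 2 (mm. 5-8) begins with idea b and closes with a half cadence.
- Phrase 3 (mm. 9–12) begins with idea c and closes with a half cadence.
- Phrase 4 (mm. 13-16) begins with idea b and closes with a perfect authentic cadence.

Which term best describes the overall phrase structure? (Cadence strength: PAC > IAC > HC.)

Four phrases in two halves: the first half (mm. 1–8) ends with a half cadence, the second (bars 9–16) with a perfect authentic cadence — a large antecedent–consequent pair, i.e. a double period.
Phrase 3 begins with different material from phrase 1, making it contrasting.

contrasting double period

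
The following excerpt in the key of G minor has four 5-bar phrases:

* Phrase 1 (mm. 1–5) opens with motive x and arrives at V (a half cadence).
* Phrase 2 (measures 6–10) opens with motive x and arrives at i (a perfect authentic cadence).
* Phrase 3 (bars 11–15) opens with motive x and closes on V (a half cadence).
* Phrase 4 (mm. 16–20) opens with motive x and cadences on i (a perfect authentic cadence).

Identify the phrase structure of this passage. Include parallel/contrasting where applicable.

repeated period

The cadence pattern HC–PAC–HC–PAC is weak–strong twice, and phrases 3–4 restate phrases 1–2: a period heard twice, not a double period (which would end weakly at phrase 2).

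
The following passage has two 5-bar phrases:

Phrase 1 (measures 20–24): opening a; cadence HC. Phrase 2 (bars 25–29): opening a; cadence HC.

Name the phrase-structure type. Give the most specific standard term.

Both phrases have the same opening (a) and the same cadence (half cadence): the second is a restatement, not a consequent, so this is a repeated phrase rather than a period.

repeated phrase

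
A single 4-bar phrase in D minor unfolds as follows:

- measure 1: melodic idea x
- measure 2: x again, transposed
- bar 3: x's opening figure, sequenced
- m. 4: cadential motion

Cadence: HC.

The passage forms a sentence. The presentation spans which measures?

measures 1–2

The presentation of a sentence is the basic idea (m. 1) plus its repetition (m. 2); the presentation is therefore measures 1–2.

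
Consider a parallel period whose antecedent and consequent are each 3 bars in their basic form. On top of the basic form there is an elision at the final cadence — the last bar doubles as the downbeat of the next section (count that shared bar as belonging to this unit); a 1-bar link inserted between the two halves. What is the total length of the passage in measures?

Basic parallel period: 3 + 3 = 6 bars.
6 (basic form) + 1 (link) = 7.
The elision shares a bar with the next section but does not change this unit's count.

7 measures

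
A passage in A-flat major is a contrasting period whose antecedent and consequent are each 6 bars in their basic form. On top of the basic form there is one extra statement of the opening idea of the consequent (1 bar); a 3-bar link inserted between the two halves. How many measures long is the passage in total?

16 measures

Basic contrasting period: 6 + 6 = 12 bars.
12 (basic form) + 1 (extra statement) + 3 (link) = 16.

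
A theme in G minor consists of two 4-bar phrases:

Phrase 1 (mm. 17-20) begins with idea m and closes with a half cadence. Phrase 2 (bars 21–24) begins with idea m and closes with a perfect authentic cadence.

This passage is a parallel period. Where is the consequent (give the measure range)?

measures 21–24

The antecedent is the phrase ending with the weaker cadence (half cadence, phrase 1) and the consequent the one ending more conclusively (perfect authentic cadence, phrase 2); the consequent is mm. 21-24.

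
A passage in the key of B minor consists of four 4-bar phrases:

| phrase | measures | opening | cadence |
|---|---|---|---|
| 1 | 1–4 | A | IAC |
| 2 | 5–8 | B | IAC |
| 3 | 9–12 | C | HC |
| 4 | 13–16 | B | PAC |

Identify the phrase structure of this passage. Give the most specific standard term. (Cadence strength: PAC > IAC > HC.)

Four phrases in two halves: the first half (mm. 1-8) ends with an imperfect authentic cadence, the second (mm. 9-16) with a perfect authentic cadence — a large antecedent–consequent pair, i.e. a double period.
Phrase 3 begins with different material from phrase 1, making it contrasting.

contrasting double period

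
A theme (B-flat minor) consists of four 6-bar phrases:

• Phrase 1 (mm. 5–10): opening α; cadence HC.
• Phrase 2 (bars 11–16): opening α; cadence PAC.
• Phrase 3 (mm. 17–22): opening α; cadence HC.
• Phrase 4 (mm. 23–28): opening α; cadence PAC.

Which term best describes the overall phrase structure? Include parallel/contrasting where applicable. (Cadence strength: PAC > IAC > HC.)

The cadence pattern HC–PAC–HC–PAC is weak–strong twice, and phrases 3–4 restate phrases 1–2: a period heard twice, not a double period (which would end weakly at phrase 2).

repeated period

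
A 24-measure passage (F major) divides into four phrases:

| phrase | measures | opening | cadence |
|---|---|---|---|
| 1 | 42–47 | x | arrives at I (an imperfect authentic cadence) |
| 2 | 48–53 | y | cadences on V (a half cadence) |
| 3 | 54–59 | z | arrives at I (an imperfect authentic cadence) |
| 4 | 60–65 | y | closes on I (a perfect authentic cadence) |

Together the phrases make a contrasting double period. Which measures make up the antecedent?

In a double period the first pair of phrases (ending half cadence) is the large antecedent and the second pair (ending perfect authentic cadence) is the large consequent; the antecedent is measures 42–53.

measures 42–53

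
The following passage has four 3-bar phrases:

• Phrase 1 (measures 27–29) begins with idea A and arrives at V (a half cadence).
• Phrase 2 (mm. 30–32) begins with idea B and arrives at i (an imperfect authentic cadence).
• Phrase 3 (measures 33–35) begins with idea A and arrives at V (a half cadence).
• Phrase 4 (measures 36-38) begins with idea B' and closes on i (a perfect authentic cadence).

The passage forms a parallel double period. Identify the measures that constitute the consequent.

In a double period the four phrases pair into a large antecedent (phrases 1–2, ending imperfect authentic cadence) and a large consequent (phrases 3–4, ending perfect authentic cadence). The consequent spans mm. 33-38.

measures 33–38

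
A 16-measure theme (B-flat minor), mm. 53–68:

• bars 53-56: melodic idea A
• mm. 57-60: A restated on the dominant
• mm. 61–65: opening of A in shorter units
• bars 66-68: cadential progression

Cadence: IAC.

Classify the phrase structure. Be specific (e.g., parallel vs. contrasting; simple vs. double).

Basic idea (mm. 53–56) + its repetition (bars 57-60) form the presentation; fragmentation and cadence (bars 61–68) form the continuation — the 16-bar whole is a sentence.

sentence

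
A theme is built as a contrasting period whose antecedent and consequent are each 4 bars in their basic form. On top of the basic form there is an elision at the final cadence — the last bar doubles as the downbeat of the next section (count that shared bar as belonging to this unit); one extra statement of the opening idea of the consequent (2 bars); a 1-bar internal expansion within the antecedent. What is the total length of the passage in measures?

11 measures

Basic contrasting period: 4 + 4 = 8 bars.
8 (basic form) + 2 (extra statement) + 1 (internal expansion) = 11.
The elision shares a bar with the next section but does not change this unit's count.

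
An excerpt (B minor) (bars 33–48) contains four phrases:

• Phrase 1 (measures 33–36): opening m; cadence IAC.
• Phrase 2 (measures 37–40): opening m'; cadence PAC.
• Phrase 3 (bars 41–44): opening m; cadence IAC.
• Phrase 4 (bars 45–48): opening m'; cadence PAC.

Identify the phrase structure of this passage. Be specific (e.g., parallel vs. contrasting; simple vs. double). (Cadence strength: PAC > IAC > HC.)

The cadence pattern IAC–PAC–IAC–PAC is weak–strong twice, and phrases 3–4 restate phrases 1–2: a period heard twice, not a double period (which would end weakly at phrase 2).

repeated period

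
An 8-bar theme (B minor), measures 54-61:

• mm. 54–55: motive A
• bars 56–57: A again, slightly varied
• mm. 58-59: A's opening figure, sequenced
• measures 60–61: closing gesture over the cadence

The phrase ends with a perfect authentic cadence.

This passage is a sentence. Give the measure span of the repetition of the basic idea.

measures 56–57

The presentation of a sentence is the basic idea (bars 54–55) plus its repetition (bars 56–57); the repetition of the basic idea is therefore measures 56–57.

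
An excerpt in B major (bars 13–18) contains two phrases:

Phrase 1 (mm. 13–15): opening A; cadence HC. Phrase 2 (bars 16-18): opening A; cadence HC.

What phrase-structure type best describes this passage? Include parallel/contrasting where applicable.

Both phrases have the same opening (A) and the same cadence (half cadence): the second is a restatement, not a consequent, so this is a repeated phrase rather than a period.

repeated phrase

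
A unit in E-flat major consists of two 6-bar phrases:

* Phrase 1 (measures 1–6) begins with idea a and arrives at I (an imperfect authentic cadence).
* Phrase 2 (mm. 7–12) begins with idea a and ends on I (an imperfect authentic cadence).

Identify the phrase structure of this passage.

repeated phrase

Both phrases have the same opening (a) and the same cadence (imperfect authentic cadence): the second is a restatement, not a consequent, so this is a repeated phrase rather than a period.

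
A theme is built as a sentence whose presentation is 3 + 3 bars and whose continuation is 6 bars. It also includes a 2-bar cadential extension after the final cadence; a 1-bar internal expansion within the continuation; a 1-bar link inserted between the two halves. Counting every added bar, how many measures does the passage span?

16 measures

Basic sentence: 3 + 3 + 6 = 12 bars.
12 (basic form) + 2 (cadential extension) + 1 (internal expansion) + 1 (link) = 16.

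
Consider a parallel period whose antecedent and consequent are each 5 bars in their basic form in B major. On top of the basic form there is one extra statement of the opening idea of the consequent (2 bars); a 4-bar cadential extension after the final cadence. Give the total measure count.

16 measures

Basic parallel period: 5 + 5 = 10 bars.
10 (basic form) + 2 (extra statement) + 4 (cadential extension) = 16.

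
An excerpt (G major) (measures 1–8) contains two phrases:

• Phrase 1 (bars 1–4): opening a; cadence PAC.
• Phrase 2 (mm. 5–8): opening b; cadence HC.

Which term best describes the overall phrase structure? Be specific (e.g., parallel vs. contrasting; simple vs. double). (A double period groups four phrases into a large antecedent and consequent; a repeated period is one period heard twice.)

The second phrase closes with a half cadence, which is not stronger than the first phrase's perfect authentic cadence; without a weak→strong cadential pair there is no antecedent–consequent relationship, so this is a phrase group rather than a period.

phrase group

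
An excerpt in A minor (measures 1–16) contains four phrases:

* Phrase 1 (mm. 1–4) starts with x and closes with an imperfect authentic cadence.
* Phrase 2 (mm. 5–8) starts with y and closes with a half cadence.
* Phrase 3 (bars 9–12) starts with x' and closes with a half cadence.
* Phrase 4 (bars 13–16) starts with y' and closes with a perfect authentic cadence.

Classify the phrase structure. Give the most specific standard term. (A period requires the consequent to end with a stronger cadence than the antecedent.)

parallel double period

Four phrases in two halves: the first half (bars 1-8) ends with a half cadence, the second (mm. 9-16) with a perfect authentic cadence — a large antecedent–consequent pair, i.e. a double period.
Phrase 3 begins with the same material as phrase 1, making it parallel.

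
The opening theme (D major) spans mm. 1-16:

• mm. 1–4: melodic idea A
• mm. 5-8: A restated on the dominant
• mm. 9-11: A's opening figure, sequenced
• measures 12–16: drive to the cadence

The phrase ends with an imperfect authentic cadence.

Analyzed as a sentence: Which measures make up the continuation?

measures 9–16

After the presentation (mm. 1–8), the continuation covers the fragmentation through the cadence: bars 9–16.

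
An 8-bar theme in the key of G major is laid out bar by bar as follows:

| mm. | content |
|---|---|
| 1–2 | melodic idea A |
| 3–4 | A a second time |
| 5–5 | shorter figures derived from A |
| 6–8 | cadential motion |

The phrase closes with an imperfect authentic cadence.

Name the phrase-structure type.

Basic idea (bars 1–2) + its repetition (mm. 3–4) form the presentation; fragmentation and cadence (bars 5–8) form the continuation — the 8-bar whole is a sentence.

sentence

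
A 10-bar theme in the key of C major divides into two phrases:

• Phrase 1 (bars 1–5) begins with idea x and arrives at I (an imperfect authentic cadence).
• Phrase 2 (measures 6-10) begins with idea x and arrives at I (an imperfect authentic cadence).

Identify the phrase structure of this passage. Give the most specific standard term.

repeated phrase

Both phrases have the same opening (x) and the same cadence (imperfect authentic cadence): the second is a restatement, not a consequent, so this is a repeated phrase rather than a period.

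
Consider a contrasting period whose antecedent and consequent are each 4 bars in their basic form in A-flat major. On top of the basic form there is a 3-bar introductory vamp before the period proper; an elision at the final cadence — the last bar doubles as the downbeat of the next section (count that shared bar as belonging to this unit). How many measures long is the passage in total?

11 measures

Basic contrasting period: 4 + 4 = 8 bars.
8 (basic form) + 3 (introduction) = 11.
The elision shares a bar with the next section but does not change this unit's count.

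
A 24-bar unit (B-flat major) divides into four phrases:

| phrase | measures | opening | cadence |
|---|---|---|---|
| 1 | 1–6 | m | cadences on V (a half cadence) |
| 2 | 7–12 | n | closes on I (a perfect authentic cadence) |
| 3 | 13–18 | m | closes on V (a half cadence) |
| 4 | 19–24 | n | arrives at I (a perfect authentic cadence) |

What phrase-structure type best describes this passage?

repeated period

The cadence pattern HC–PAC–HC–PAC is weak–strong twice, and phrases 3–4 restate phrases 1–2: a period heard twice, not a double period (which would end weakly at phrase 2).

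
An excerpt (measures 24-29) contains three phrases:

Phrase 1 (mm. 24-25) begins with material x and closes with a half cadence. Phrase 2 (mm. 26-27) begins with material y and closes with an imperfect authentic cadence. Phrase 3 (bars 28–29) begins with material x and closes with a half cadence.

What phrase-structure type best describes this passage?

phrase group

The final phrase closes with a half cadence, which is not stronger than the preceding imperfect authentic cadence; the 3 phrases lack an overall antecedent–consequent design and so form a phrase group.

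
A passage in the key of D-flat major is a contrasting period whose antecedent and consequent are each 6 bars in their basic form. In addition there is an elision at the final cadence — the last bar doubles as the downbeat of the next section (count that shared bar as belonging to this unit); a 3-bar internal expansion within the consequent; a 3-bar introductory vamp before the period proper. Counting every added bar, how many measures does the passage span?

Basic contrasting period: 6 + 6 = 12 bars.
12 (basic form) + 3 (internal expansion) + 3 (introduction) = 18.
The elision shares a bar with the next section but does not change this unit's count.

18 measures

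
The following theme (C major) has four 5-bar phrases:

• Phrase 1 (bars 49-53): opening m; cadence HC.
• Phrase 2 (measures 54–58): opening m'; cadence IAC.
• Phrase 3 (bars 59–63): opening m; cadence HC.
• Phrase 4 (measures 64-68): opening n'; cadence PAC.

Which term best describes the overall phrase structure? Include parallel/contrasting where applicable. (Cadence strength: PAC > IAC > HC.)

Four phrases in two halves: the first half (mm. 49–58) ends with an imperfect authentic cadence, the second (mm. 59-68) with a perfect authentic cadence — a large antecedent–consequent pair, i.e. a double period.
Phrase 3 begins with the same material as phrase 1, making it parallel.

parallel double period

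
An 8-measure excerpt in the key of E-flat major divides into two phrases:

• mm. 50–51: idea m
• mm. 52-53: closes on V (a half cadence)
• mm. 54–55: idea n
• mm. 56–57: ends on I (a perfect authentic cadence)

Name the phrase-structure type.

Phrase 1 ends with a half cadence (weaker) and phrase 2 with a perfect authentic cadence (stronger): antecedent + consequent = a period.
The two phrases open with different material (m / n), so the period is contrasting.

contrasting period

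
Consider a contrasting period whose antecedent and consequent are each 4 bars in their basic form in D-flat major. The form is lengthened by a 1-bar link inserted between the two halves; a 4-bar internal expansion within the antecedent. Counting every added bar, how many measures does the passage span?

Basic contrasting period: 4 + 4 = 8 bars.
8 (basic form) + 1 (link) + 4 (internal expansion) = 13.

13 measures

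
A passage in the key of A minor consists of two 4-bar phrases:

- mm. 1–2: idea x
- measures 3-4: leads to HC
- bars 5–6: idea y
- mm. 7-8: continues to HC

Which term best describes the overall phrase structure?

phrase group

The second phrase closes with a half cadence, which is not stronger than the first phrase's half cadence; without a weak→strong cadential pair there is no antecedent–consequent relationship, so this is a phrase group rather than a period.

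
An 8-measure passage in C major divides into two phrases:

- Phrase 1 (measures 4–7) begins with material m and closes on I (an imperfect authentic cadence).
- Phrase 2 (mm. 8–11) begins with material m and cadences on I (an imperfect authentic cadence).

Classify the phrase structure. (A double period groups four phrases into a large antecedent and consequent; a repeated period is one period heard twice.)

repeated phrase

Both phrases have the same opening (m) and the same cadence (imperfect authentic cadence): the second is a restatement, not a consequent, so this is a repeated phrase rather than a period.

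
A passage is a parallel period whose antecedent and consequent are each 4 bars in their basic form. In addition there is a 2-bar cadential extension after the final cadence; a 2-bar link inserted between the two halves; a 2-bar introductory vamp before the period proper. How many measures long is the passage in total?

Basic parallel period: 4 + 4 = 8 bars.
8 (basic form) + 2 (cadential extension) + 2 (link) + 2 (introduction) = 14.

14 measures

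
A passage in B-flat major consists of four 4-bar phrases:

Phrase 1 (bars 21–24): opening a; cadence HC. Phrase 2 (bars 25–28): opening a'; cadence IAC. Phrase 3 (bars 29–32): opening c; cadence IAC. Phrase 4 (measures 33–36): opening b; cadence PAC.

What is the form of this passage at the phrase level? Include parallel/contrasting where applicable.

Four phrases in two halves: the first half (bars 21–28) ends with an imperfect authentic cadence, the second (measures 29–36) with a perfect authentic cadence — a large antecedent–consequent pair, i.e. a double period.
Phrase 3 begins with different material from phrase 1, making it contrasting.

contrasting double period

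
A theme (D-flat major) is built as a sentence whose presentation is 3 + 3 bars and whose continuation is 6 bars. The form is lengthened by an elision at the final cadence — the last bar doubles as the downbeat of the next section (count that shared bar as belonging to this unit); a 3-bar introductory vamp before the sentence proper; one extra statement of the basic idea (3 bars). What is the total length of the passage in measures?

Basic sentence: 3 + 3 + 6 = 12 bars.
12 (basic form) + 3 (introduction) + 3 (extra statement) = 18.
The elision shares a bar with the next section but does not change this unit's count.

18 measures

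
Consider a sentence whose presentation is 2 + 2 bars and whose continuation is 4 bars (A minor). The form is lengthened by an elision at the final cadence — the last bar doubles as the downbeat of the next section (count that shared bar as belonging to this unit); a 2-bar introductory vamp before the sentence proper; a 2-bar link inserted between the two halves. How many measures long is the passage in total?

12 measures

Basic sentence: 2 + 2 + 4 = 8 bars.
8 (basic form) + 2 (introduction) + 2 (link) = 12.
The elision shares a bar with the next section but does not change this unit's count.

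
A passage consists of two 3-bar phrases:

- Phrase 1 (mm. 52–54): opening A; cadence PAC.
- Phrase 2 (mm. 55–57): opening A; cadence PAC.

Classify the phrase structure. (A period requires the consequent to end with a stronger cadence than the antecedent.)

repeated phrase

Both phrases have the same opening (A) and the same cadence (perfect authentic cadence): the second is a restatement, not a consequent, so this is a repeated phrase rather than a period.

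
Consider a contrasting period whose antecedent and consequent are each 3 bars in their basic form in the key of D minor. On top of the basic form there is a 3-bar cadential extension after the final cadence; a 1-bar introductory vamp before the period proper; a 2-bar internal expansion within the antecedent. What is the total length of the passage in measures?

12 measures

Basic contrasting period: 3 + 3 = 6 bars.
6 (basic form) + 3 (cadential extension) + 1 (introduction) + 2 (internal expansion) = 12.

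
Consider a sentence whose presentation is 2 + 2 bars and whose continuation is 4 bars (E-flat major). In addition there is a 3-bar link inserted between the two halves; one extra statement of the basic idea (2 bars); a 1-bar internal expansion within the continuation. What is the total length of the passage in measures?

14 measures

Basic sentence: 2 + 2 + 4 = 8 bars.
8 (basic form) + 3 (link) + 2 (extra statement) + 1 (internal expansion) = 14.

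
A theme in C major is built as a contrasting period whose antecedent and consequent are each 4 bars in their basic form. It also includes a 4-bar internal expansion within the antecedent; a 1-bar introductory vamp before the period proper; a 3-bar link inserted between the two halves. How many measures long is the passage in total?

16 measures

Basic contrasting period: 4 + 4 = 8 bars.
8 (basic form) + 4 (internal expansion) + 1 (introduction) + 3 (link) = 16.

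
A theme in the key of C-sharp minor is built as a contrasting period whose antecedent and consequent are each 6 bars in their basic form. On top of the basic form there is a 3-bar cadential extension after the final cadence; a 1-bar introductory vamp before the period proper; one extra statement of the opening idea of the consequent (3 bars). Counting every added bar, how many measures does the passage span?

Basic contrasting period: 6 + 6 = 12 bars.
12 (basic form) + 3 (cadential extension) + 1 (introduction) + 3 (extra statement) = 19.

19 measures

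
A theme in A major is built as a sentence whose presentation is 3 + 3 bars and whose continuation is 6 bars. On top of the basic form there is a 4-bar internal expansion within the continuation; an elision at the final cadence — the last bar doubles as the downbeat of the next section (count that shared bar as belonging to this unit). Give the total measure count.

Basic sentence: 3 + 3 + 6 = 12 bars.
12 (basic form) + 4 (internal expansion) = 16.
The elision shares a bar with the next section but does not change this unit's count.

16 measures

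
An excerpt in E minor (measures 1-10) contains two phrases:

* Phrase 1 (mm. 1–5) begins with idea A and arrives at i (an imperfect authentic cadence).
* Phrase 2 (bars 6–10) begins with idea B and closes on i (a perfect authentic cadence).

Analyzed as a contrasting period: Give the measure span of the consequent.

measures 6–10

The antecedent is the phrase ending with the weaker cadence (imperfect authentic cadence, phrase 1) and the consequent the one ending more conclusively (perfect authentic cadence, phrase 2); the consequent is mm. 6–10.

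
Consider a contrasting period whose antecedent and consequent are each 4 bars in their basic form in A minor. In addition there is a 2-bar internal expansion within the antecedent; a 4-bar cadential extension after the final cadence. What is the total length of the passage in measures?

Basic contrasting period: 4 + 4 = 8 bars.
8 (basic form) + 2 (internal expansion) + 4 (cadential extension) = 14.

14 measures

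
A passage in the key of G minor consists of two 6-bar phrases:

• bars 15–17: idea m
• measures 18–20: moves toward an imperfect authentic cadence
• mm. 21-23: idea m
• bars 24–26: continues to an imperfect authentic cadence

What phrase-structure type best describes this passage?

repeated phrase

Both phrases have the same opening (m) and the same cadence (imperfect authentic cadence): the second is a restatement, not a consequent, so this is a repeated phrase rather than a period.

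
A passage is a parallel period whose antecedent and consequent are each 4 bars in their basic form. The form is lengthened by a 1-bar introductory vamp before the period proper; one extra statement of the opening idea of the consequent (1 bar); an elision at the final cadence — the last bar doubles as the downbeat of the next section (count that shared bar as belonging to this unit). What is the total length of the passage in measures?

Basic parallel period: 4 + 4 = 8 bars.
8 (basic form) + 1 (introduction) + 1 (extra statement) = 10.
The elision shares a bar with the next section but does not change this unit's count.

10 measures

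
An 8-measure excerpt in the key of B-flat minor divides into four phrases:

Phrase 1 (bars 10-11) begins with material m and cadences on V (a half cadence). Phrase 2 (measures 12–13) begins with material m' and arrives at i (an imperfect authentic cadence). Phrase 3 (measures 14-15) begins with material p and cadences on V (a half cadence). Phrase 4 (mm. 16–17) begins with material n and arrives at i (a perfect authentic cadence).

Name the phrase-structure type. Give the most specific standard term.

contrasting double period

Four phrases in two halves: the first half (mm. 10-13) ends with an imperfect authentic cadence, the second (measures 14–17) with a perfect authentic cadence — a large antecedent–consequent pair, i.e. a double period.
Phrase 3 begins with different material from phrase 1, making it contrasting.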